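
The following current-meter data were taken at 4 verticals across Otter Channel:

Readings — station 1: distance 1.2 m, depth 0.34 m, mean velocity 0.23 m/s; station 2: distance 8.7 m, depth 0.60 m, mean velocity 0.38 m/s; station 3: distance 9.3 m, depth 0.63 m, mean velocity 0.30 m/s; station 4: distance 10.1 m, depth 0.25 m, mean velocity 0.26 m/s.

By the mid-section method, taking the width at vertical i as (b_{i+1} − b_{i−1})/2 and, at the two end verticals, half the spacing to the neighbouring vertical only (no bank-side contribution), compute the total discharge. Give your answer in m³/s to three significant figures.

1.37 m³/s

w_1 = (8.7 − 1.2)/2 = 3.75 m; q_1 = 0.23 × 0.34 × 3.75 = 0.2933 m³/s
w_2 = (9.3 − 1.2)/2 = 4.05 m; q_2 = 0.38 × 0.60 × 4.05 = 0.9234 m³/s
w_3 = (10.1 − 8.7)/2 = 0.7 m; q_3 = 0.30 × 0.63 × 0.7 = 0.1323 m³/s
w_4 = (10.1 − 9.3)/2 = 0.4 m; q_4 = 0.26 × 0.25 × 0.4 = 0.02600 m³/s
Q = Σ qᵢ = 1.375 m³/s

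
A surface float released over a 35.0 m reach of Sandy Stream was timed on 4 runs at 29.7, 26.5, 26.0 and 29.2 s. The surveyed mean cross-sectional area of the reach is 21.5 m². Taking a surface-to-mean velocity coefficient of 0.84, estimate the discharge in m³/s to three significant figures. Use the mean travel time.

22.7 m³/s

t̄ = (29.7 + 26.5 + 26.0 + 29.2) / 4 = 27.85 s
v_surface = L / t̄ = 35.0 / 27.85 = 1.257 m/s
v_mean = 0.84 × 1.257 = 1.056 m/s
Q = A × v_mean = 21.5 × 1.056 = 22.70 m³/s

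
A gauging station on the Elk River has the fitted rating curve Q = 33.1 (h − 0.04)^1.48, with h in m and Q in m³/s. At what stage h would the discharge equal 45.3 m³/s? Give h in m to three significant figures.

h − h₀ = (Q/C)^(1/b) = (45.3/33.1)^(1/1.48) = 1.236 m
h = 0.04 + 1.236 = 1.276 m

1.28 m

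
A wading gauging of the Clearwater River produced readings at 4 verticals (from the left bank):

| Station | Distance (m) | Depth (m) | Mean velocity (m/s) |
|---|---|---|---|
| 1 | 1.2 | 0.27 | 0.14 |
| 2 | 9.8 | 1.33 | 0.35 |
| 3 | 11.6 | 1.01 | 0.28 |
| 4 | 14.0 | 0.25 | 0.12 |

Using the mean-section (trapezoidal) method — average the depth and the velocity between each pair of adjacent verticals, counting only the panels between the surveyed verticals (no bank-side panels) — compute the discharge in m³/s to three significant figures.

2.65 m³/s

Panel 1-2: Δb = 8.6 m, d̄ = (0.27+1.33)/2 = 0.8, v̄ = (0.14+0.35)/2 = 0.245 → q = 8.6×0.8×0.245 = 1.686 m³/s
Panel 2-3: Δb = 1.8 m, d̄ = (1.33+1.01)/2 = 1.17, v̄ = (0.35+0.28)/2 = 0.315 → q = 1.8×1.17×0.315 = 0.6634 m³/s
Panel 3-4: Δb = 2.4 m, d̄ = (1.01+0.25)/2 = 0.63, v̄ = (0.28+0.12)/2 = 0.2 → q = 2.4×0.63×0.2 = 0.3024 m³/s
Q = Σ q = 2.651 m³/s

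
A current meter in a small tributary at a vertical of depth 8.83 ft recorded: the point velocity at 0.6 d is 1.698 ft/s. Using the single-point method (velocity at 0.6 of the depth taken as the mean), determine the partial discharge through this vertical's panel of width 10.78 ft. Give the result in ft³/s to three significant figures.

162 ft³/s

v̄ = v₀.₆ = 1.698 ft/s
q = v̄ × d × w = 1.698 × 8.83 × 10.78 = 161.6 ft³/s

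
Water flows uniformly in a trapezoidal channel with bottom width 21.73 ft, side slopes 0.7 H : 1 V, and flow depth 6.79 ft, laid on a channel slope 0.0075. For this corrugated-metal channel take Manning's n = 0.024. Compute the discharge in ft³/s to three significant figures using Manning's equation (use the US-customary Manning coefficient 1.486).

2700 ft³/s

A = (b + z·y)·y = (21.73 + 0.7×6.79)×6.79 = 179.8 ft²
P = b + 2y√(1+z²) = 21.73 + 2×6.79×√(1+0.7²) = 38.31 ft
R = A/P = 179.8/38.31 = 4.694 ft
Q = (1.486/n)·A·R^(2/3)·S^(1/2) = (1.486/0.024) × 179.8 × 4.694^(2/3) × 0.0075^(1/2) = 2703 ft³/s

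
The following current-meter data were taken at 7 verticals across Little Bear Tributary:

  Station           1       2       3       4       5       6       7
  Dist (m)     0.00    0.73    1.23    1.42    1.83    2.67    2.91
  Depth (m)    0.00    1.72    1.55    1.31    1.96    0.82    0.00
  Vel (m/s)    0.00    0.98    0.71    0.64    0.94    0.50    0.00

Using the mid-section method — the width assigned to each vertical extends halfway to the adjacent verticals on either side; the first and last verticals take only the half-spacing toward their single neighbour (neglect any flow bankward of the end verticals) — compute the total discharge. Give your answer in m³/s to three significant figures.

3.04 m³/s

w_2 = (1.23 − 0.00)/2 = 0.615 m; q_2 = 0.98 × 1.72 × 0.615 = 1.037 m³/s
w_3 = (1.42 − 0.73)/2 = 0.345 m; q_3 = 0.71 × 1.55 × 0.345 = 0.3797 m³/s
w_4 = (1.83 − 1.23)/2 = 0.3 m; q_4 = 0.64 × 1.31 × 0.3 = 0.2515 m³/s
w_5 = (2.67 − 1.42)/2 = 0.625 m; q_5 = 0.94 × 1.96 × 0.625 = 1.152 m³/s
w_6 = (2.91 − 1.83)/2 = 0.54 m; q_6 = 0.50 × 0.82 × 0.54 = 0.2214 m³/s
Stations 1, 7 contribute zero (depth or velocity is 0).
Q = Σ qᵢ = 3.041 m³/s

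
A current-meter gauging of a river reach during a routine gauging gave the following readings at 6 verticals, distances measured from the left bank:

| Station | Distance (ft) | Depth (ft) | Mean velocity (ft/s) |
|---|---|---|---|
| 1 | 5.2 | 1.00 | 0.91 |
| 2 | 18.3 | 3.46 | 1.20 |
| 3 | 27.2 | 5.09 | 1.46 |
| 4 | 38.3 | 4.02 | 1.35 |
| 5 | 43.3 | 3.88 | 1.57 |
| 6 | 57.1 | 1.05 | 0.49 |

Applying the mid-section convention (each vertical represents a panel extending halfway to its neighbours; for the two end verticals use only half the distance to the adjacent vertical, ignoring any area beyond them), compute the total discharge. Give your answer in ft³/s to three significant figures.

w_1 = (18.3 − 5.2)/2 = 6.55 ft; q_1 = 0.91 × 1.00 × 6.55 = 5.961 ft³/s
w_2 = (27.2 − 5.2)/2 = 11 ft; q_2 = 1.20 × 3.46 × 11 = 45.67 ft³/s
w_3 = (38.3 − 18.3)/2 = 10 ft; q_3 = 1.46 × 5.09 × 10 = 74.31 ft³/s
w_4 = (43.3 − 27.2)/2 = 8.05 ft; q_4 = 1.35 × 4.02 × 8.05 = 43.69 ft³/s
w_5 = (57.1 − 38.3)/2 = 9.4 ft; q_5 = 1.57 × 3.88 × 9.4 = 57.26 ft³/s
w_6 = (57.1 − 43.3)/2 = 6.9 ft; q_6 = 0.49 × 1.05 × 6.9 = 3.550 ft³/s
Q = Σ qᵢ = 230.4 ft³/s

230 ft³/s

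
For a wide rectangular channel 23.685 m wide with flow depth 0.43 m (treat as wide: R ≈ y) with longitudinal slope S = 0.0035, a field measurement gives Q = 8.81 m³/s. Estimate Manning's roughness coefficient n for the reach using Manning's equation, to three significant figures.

0.0390

A = b·y = 23.685 × 0.43 = 10.18 m²
Wide channel: R ≈ y = 0.43 m
n = (1/Q)·A·R^(2/3)·S^(1/2) = (1/8.81) × 10.18 × 0.5697 × 0.05916 = 0.03896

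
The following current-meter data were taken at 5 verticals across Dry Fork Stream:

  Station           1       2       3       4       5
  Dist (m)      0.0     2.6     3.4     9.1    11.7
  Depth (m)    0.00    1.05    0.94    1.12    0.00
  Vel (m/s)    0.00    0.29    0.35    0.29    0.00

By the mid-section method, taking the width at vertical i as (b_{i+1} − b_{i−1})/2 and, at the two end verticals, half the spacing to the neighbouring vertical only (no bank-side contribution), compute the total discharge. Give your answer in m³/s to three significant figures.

2.93 m³/s

w_2 = (3.4 − 0.0)/2 = 1.7 m; q_2 = 0.29 × 1.05 × 1.7 = 0.5177 m³/s
w_3 = (9.1 − 2.6)/2 = 3.25 m; q_3 = 0.35 × 0.94 × 3.25 = 1.069 m³/s
w_4 = (11.7 − 3.4)/2 = 4.15 m; q_4 = 0.29 × 1.12 × 4.15 = 1.348 m³/s
Stations 1, 5 contribute zero (depth or velocity is 0).
Q = Σ qᵢ = 2.935 m³/s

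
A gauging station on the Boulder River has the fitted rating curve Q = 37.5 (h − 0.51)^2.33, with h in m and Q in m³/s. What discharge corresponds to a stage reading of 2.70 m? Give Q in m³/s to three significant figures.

233 m³/s

Q = 37.5 × (2.70 − 0.51)^2.33 = 37.5 × 2.19^2.33 = 233.0 m³/s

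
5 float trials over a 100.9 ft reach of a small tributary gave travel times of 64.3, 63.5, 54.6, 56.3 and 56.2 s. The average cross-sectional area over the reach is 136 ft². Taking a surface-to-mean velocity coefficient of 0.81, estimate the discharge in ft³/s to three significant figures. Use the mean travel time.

188 ft³/s

t̄ = (64.3 + 63.5 + 54.6 + 56.3 + 56.2) / 5 = 58.98 s
v_surface = L / t̄ = 100.9 / 58.98 = 1.711 ft/s
v_mean = 0.81 × 1.711 = 1.386 ft/s
Q = A × v_mean = 136 × 1.386 = 188.5 ft³/s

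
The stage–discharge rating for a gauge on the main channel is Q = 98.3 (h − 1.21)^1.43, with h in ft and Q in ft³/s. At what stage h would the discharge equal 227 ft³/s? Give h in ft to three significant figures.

h − h₀ = (Q/C)^(1/b) = (227/98.3)^(1/1.43) = 1.795 ft
h = 1.21 + 1.795 = 3.005 ft

3.01 ft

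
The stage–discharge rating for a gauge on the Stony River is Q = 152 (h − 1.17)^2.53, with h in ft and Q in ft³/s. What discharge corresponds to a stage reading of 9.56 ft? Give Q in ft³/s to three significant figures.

33000 ft³/s

Q = 152 × (9.56 − 1.17)^2.53 = 152 × 8.39^2.53 = 33030 ft³/s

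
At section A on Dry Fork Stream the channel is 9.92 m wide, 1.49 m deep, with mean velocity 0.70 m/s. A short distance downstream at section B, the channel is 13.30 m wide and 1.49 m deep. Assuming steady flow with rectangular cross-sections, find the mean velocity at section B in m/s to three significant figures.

Q = A₁V₁ = (9.92×1.49) × 0.70 = 10.35 m³/s
A₂ = 13.30 × 1.49 = 19.82 m²
V₂ = Q/A₂ = 10.35/19.82 = 0.5221 m/s

0.522 m/s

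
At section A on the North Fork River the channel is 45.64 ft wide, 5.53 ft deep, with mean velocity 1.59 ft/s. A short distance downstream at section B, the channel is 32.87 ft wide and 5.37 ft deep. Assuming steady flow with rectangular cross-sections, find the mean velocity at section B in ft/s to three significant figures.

2.27 ft/s

Q = A₁V₁ = (45.64×5.53) × 1.59 = 401.3 ft³/s
A₂ = 32.87 × 5.37 = 176.5 ft²
V₂ = Q/A₂ = 401.3/176.5 = 2.273 ft/s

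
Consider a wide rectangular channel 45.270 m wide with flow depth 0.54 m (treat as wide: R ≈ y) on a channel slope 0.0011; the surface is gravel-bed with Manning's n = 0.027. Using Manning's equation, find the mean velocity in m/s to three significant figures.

A = b·y = 45.270 × 0.54 = 24.45 m²
Wide channel: R ≈ y = 0.54 m
Q = (1/n)·A·R^(2/3)·S^(1/2) = (1/0.027) × 24.45 × 0.5400^(2/3) × 0.0011^(1/2) = 19.91 m³/s
V = Q/A = 19.91/24.45 = 0.8146 m/s

0.815 m/s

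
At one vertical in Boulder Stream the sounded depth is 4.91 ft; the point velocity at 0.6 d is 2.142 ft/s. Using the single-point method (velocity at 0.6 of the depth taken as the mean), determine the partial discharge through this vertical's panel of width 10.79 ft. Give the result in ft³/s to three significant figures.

v̄ = v₀.₆ = 2.142 ft/s
q = v̄ × d × w = 2.142 × 4.91 × 10.79 = 113.5 ft³/s

113 ft³/s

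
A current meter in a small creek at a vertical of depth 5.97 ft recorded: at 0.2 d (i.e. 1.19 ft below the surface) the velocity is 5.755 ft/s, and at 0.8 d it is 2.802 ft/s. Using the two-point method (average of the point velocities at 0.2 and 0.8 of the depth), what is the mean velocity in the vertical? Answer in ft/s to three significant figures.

4.28 ft/s

v̄ = (5.755 + 2.802) / 2 = 4.279 ft/s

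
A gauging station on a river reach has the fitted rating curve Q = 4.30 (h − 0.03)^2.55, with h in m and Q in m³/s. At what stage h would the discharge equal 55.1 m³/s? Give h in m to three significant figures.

2.75 m

h − h₀ = (Q/C)^(1/b) = (55.1/4.30)^(1/2.55) = 2.719 m
h = 0.03 + 2.719 = 2.749 m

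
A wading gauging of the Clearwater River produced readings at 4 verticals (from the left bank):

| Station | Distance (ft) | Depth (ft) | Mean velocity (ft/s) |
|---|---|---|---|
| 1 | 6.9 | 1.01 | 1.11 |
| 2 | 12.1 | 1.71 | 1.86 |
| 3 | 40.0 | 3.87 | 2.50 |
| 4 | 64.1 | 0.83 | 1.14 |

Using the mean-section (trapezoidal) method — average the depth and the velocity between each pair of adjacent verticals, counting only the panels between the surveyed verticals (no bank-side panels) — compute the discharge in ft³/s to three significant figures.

Panel 1-2: Δb = 5.2 ft, d̄ = (1.01+1.71)/2 = 1.36, v̄ = (1.11+1.86)/2 = 1.485 → q = 5.2×1.36×1.485 = 10.50 ft³/s
Panel 2-3: Δb = 27.9 ft, d̄ = (1.71+3.87)/2 = 2.79, v̄ = (1.86+2.50)/2 = 2.18 → q = 27.9×2.79×2.18 = 169.7 ft³/s
Panel 3-4: Δb = 24.1 ft, d̄ = (3.87+0.83)/2 = 2.35, v̄ = (2.50+1.14)/2 = 1.82 → q = 24.1×2.35×1.82 = 103.1 ft³/s
Q = Σ q = 283.3 ft³/s

283 ft³/s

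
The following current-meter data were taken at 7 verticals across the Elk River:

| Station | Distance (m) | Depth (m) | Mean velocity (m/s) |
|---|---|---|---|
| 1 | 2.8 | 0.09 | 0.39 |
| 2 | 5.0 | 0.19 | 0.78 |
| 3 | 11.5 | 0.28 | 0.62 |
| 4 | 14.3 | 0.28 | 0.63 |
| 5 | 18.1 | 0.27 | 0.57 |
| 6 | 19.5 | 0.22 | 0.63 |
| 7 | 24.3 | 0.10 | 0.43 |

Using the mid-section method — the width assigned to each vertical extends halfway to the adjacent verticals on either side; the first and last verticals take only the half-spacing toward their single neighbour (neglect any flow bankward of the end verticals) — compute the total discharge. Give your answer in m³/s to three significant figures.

3.01 m³/s

w_1 = (5.0 − 2.8)/2 = 1.1 m; q_1 = 0.39 × 0.09 × 1.1 = 0.03861 m³/s
w_2 = (11.5 − 2.8)/2 = 4.35 m; q_2 = 0.78 × 0.19 × 4.35 = 0.6447 m³/s
w_3 = (14.3 − 5.0)/2 = 4.65 m; q_3 = 0.62 × 0.28 × 4.65 = 0.8072 m³/s
w_4 = (18.1 − 11.5)/2 = 3.3 m; q_4 = 0.63 × 0.28 × 3.3 = 0.5821 m³/s
w_5 = (19.5 − 14.3)/2 = 2.6 m; q_5 = 0.57 × 0.27 × 2.6 = 0.4001 m³/s
w_6 = (24.3 − 18.1)/2 = 3.1 m; q_6 = 0.63 × 0.22 × 3.1 = 0.4297 m³/s
w_7 = (24.3 − 19.5)/2 = 2.4 m; q_7 = 0.43 × 0.10 × 2.4 = 0.1032 m³/s
Q = Σ qᵢ = 3.006 m³/s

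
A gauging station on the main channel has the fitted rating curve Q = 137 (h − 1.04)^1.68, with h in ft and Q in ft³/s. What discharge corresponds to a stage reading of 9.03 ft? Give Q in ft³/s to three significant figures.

Q = 137 × (9.03 − 1.04)^1.68 = 137 × 7.99^1.68 = 4498 ft³/s

4500 ft³/s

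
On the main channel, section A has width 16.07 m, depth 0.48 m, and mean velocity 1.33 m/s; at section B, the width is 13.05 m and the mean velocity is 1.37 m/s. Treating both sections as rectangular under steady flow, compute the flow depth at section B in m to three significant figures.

Q = A₁V₁ = (16.07×0.48) × 1.33 = 10.26 m³/s
d₂ = Q/(b₂ V₂) = 10.26/(13.05×1.37) = 0.5738 m

0.574 m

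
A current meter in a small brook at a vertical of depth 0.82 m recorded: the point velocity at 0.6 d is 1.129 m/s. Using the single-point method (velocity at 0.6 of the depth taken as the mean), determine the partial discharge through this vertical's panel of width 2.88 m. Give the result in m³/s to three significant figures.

v̄ = v₀.₆ = 1.129 m/s
q = v̄ × d × w = 1.129 × 0.82 × 2.88 = 2.666 m³/s

2.67 m³/s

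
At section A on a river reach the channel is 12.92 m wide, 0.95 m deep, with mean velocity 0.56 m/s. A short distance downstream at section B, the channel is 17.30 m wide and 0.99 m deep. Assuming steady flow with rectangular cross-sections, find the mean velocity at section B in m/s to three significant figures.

Q = A₁V₁ = (12.92×0.95) × 0.56 = 6.873 m³/s
A₂ = 17.30 × 0.99 = 17.13 m²
V₂ = Q/A₂ = 6.873/17.13 = 0.4013 m/s

0.401 m/s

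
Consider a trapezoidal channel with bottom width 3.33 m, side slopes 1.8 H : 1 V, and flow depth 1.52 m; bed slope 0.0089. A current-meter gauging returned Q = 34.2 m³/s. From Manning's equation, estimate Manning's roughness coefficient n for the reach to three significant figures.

0.0248

A = (b + z·y)·y = (3.33 + 1.8×1.52)×1.52 = 9.220 m²
P = b + 2y√(1+z²) = 3.33 + 2×1.52×√(1+1.8²) = 9.590 m
R = A/P = 9.220/9.590 = 0.9615 m
n = (1/Q)·A·R^(2/3)·S^(1/2) = (1/34.2) × 9.220 × 0.9742 × 0.09434 = 0.02478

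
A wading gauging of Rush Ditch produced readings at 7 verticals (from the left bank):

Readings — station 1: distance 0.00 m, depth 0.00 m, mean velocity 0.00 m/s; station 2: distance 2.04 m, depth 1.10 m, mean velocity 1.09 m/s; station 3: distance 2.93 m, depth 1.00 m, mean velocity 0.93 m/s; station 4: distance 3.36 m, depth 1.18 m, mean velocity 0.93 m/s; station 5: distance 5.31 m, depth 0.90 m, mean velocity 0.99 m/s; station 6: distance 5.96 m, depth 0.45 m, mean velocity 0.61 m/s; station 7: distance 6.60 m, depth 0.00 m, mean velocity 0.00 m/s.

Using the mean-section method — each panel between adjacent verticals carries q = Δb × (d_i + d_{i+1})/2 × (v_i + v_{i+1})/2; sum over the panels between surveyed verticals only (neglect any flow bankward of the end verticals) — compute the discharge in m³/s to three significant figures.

4.33 m³/s

Panel 1-2: Δb = 2.04 m, d̄ = (0.00+1.10)/2 = 0.55, v̄ = (0.00+1.09)/2 = 0.545 → q = 2.04×0.55×0.545 = 0.6115 m³/s
Panel 2-3: Δb = 0.89 m, d̄ = (1.10+1.00)/2 = 1.05, v̄ = (1.09+0.93)/2 = 1.01 → q = 0.89×1.05×1.01 = 0.9438 m³/s
Panel 3-4: Δb = 0.43 m, d̄ = (1.00+1.18)/2 = 1.09, v̄ = (0.93+0.93)/2 = 0.93 → q = 0.43×1.09×0.93 = 0.4359 m³/s
Panel 4-5: Δb = 1.95 m, d̄ = (1.18+0.90)/2 = 1.04, v̄ = (0.93+0.99)/2 = 0.96 → q = 1.95×1.04×0.96 = 1.947 m³/s
Panel 5-6: Δb = 0.65 m, d̄ = (0.90+0.45)/2 = 0.675, v̄ = (0.99+0.61)/2 = 0.8 → q = 0.65×0.675×0.8 = 0.3510 m³/s
Panel 6-7: Δb = 0.64 m, d̄ = (0.45+0.00)/2 = 0.225, v̄ = (0.61+0.00)/2 = 0.305 → q = 0.64×0.225×0.305 = 0.04392 m³/s
Q = Σ q = 4.333 m³/s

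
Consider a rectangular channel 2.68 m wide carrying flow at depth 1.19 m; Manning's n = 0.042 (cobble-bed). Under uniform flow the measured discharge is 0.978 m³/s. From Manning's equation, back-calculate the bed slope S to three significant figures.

A = b·y = 2.68 × 1.19 = 3.189 m²
P = b + 2y = 2.68 + 2×1.19 = 5.060 m
R = A/P = 3.189/5.060 = 0.6303 m
S = (Q·n / (1·A·R^(2/3)))² = (0.978×0.042 / (1×3.189×0.7351))² = 0.0003070

0.000307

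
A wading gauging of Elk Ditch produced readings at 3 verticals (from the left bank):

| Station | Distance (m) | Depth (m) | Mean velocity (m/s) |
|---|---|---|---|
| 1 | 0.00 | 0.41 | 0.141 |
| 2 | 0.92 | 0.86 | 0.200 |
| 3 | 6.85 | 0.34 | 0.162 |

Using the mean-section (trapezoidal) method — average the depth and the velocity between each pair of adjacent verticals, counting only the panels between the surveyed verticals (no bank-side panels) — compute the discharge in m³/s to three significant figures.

Panel 1-2: Δb = 0.92 m, d̄ = (0.41+0.86)/2 = 0.635, v̄ = (0.141+0.200)/2 = 0.1705 → q = 0.92×0.635×0.1705 = 0.09961 m³/s
Panel 2-3: Δb = 5.93 m, d̄ = (0.86+0.34)/2 = 0.6, v̄ = (0.200+0.162)/2 = 0.181 → q = 5.93×0.6×0.181 = 0.6440 m³/s
Q = Σ q = 0.7436 m³/s

0.744 m³/s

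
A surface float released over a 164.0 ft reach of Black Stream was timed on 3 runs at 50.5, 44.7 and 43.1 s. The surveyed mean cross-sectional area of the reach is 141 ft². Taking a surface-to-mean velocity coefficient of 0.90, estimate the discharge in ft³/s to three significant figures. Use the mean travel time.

t̄ = (50.5 + 44.7 + 43.1) / 3 = 46.1 s
v_surface = L / t̄ = 164.0 / 46.1 = 3.557 ft/s
v_mean = 0.90 × 3.557 = 3.202 ft/s
Q = A × v_mean = 141 × 3.202 = 451.4 ft³/s

451 ft³/s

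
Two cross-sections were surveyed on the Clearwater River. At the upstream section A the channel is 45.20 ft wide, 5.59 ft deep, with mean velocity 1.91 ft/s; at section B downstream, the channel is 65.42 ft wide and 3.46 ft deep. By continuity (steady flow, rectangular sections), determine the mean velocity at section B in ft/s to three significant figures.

Q = A₁V₁ = (45.20×5.59) × 1.91 = 482.6 ft³/s
A₂ = 65.42 × 3.46 = 226.4 ft²
V₂ = Q/A₂ = 482.6/226.4 = 2.132 ft/s

2.13 ft/s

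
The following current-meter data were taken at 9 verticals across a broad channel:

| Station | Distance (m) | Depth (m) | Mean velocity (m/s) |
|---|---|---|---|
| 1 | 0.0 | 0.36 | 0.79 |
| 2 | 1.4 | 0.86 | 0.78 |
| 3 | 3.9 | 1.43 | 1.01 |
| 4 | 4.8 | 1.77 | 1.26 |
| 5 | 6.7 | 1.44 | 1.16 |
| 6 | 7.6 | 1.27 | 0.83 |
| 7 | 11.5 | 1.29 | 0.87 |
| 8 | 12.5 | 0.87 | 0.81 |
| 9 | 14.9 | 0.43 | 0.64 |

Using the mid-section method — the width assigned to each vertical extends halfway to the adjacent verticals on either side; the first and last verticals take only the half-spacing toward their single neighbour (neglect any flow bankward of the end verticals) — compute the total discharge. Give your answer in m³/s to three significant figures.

w_1 = (1.4 − 0.0)/2 = 0.7 m; q_1 = 0.79 × 0.36 × 0.7 = 0.1991 m³/s
w_2 = (3.9 − 0.0)/2 = 1.95 m; q_2 = 0.78 × 0.86 × 1.95 = 1.308 m³/s
w_3 = (4.8 − 1.4)/2 = 1.7 m; q_3 = 1.01 × 1.43 × 1.7 = 2.455 m³/s
w_4 = (6.7 − 3.9)/2 = 1.4 m; q_4 = 1.26 × 1.77 × 1.4 = 3.122 m³/s
w_5 = (7.6 − 4.8)/2 = 1.4 m; q_5 = 1.16 × 1.44 × 1.4 = 2.339 m³/s
w_6 = (11.5 − 6.7)/2 = 2.4 m; q_6 = 0.83 × 1.27 × 2.4 = 2.530 m³/s
w_7 = (12.5 − 7.6)/2 = 2.45 m; q_7 = 0.87 × 1.29 × 2.45 = 2.750 m³/s
w_8 = (14.9 − 11.5)/2 = 1.7 m; q_8 = 0.81 × 0.87 × 1.7 = 1.198 m³/s
w_9 = (14.9 − 12.5)/2 = 1.2 m; q_9 = 0.64 × 0.43 × 1.2 = 0.3302 m³/s
Q = Σ qᵢ = 16.23 m³/s

16.2 m³/s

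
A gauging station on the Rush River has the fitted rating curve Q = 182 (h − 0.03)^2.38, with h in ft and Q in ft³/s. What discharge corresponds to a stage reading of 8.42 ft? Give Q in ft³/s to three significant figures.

Q = 182 × (8.42 − 0.03)^2.38 = 182 × 8.39^2.38 = 28750 ft³/s

28700 ft³/s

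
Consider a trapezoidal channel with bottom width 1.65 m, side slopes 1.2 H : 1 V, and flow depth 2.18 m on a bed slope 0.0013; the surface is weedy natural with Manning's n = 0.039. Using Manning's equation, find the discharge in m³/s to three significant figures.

A = (b + z·y)·y = (1.65 + 1.2×2.18)×2.18 = 9.300 m²
P = b + 2y√(1+z²) = 1.65 + 2×2.18×√(1+1.2²) = 8.461 m
R = A/P = 9.300/8.461 = 1.099 m
Q = (1/n)·A·R^(2/3)·S^(1/2) = (1/0.039) × 9.300 × 1.099^(2/3) × 0.0013^(1/2) = 9.157 m³/s

9.16 m³/s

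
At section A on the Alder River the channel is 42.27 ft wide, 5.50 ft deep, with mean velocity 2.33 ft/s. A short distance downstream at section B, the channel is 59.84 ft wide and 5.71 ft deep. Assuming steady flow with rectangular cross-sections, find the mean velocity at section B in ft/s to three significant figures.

Q = A₁V₁ = (42.27×5.50) × 2.33 = 541.7 ft³/s
A₂ = 59.84 × 5.71 = 341.7 ft²
V₂ = Q/A₂ = 541.7/341.7 = 1.585 ft/s

1.59 ft/s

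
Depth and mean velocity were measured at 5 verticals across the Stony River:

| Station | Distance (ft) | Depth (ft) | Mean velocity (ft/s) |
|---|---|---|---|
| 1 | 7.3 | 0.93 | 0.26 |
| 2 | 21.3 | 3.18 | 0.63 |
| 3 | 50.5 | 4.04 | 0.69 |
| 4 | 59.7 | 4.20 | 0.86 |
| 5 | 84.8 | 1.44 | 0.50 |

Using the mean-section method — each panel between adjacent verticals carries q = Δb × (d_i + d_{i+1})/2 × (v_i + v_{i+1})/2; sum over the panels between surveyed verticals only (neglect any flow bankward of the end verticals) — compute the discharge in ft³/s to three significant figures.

Panel 1-2: Δb = 14 ft, d̄ = (0.93+3.18)/2 = 2.055, v̄ = (0.26+0.63)/2 = 0.445 → q = 14×2.055×0.445 = 12.80 ft³/s
Panel 2-3: Δb = 29.2 ft, d̄ = (3.18+4.04)/2 = 3.61, v̄ = (0.63+0.69)/2 = 0.66 → q = 29.2×3.61×0.66 = 69.57 ft³/s
Panel 3-4: Δb = 9.2 ft, d̄ = (4.04+4.20)/2 = 4.12, v̄ = (0.69+0.86)/2 = 0.775 → q = 9.2×4.12×0.775 = 29.38 ft³/s
Panel 4-5: Δb = 25.1 ft, d̄ = (4.20+1.44)/2 = 2.82, v̄ = (0.86+0.50)/2 = 0.68 → q = 25.1×2.82×0.68 = 48.13 ft³/s
Q = Σ q = 159.9 ft³/s

160 ft³/s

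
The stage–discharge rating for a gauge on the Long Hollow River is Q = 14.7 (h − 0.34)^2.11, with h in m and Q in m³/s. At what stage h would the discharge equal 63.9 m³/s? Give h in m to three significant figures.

h − h₀ = (Q/C)^(1/b) = (63.9/14.7)^(1/2.11) = 2.007 m
h = 0.34 + 2.007 = 2.347 m

2.35 m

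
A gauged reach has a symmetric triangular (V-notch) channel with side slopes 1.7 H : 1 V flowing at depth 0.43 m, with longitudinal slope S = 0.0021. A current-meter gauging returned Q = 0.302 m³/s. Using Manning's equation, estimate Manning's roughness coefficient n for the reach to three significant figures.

A = z·y² = 1.7×0.43² = 0.3143 m²
P = 2y√(1+z²) = 2×0.43×√(1+1.7²) = 1.696 m
R = A/P = 0.3143/1.696 = 0.1853 m
n = (1/Q)·A·R^(2/3)·S^(1/2) = (1/0.302) × 0.3143 × 0.3250 × 0.04583 = 0.01550

0.0155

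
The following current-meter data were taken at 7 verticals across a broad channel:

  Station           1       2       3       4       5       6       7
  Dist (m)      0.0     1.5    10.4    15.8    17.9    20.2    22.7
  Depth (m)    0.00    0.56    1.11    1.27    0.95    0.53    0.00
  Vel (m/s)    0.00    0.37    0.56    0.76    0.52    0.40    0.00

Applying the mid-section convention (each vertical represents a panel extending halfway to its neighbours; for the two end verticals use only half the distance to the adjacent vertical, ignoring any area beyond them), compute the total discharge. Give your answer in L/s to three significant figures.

w_2 = (10.4 − 0.0)/2 = 5.2 m; q_2 = 0.37 × 0.56 × 5.2 = 1.077 m³/s
w_3 = (15.8 − 1.5)/2 = 7.15 m; q_3 = 0.56 × 1.11 × 7.15 = 4.444 m³/s
w_4 = (17.9 − 10.4)/2 = 3.75 m; q_4 = 0.76 × 1.27 × 3.75 = 3.620 m³/s
w_5 = (20.2 − 15.8)/2 = 2.2 m; q_5 = 0.52 × 0.95 × 2.2 = 1.087 m³/s
w_6 = (22.7 − 17.9)/2 = 2.4 m; q_6 = 0.40 × 0.53 × 2.4 = 0.5088 m³/s
Stations 1, 7 contribute zero (depth or velocity is 0).
Q = Σ qᵢ = 10.74 m³/s
= 10.74 × 1000 = 10740 L/s

10700 L/s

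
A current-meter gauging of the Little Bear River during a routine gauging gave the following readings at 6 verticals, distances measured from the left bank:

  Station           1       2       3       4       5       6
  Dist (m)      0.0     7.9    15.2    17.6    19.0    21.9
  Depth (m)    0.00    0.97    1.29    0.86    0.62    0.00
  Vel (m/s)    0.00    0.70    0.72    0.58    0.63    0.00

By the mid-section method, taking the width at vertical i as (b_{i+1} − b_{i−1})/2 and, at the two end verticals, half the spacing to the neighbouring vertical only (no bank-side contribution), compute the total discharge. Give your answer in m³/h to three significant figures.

w_2 = (15.2 − 0.0)/2 = 7.6 m; q_2 = 0.70 × 0.97 × 7.6 = 5.160 m³/s
w_3 = (17.6 − 7.9)/2 = 4.85 m; q_3 = 0.72 × 1.29 × 4.85 = 4.505 m³/s
w_4 = (19.0 − 15.2)/2 = 1.9 m; q_4 = 0.58 × 0.86 × 1.9 = 0.9477 m³/s
w_5 = (21.9 − 17.6)/2 = 2.15 m; q_5 = 0.63 × 0.62 × 2.15 = 0.8398 m³/s
Stations 1, 6 contribute zero (depth or velocity is 0).
Q = Σ qᵢ = 11.45 m³/s
= 11.45 × 3600 = 41230 m³/h

41200 m³/h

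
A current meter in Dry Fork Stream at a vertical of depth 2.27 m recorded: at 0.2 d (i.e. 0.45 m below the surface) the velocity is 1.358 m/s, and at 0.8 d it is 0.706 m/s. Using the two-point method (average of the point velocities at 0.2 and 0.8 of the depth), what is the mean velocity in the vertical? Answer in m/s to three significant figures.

1.03 m/s

v̄ = (1.358 + 0.706) / 2 = 1.032 m/s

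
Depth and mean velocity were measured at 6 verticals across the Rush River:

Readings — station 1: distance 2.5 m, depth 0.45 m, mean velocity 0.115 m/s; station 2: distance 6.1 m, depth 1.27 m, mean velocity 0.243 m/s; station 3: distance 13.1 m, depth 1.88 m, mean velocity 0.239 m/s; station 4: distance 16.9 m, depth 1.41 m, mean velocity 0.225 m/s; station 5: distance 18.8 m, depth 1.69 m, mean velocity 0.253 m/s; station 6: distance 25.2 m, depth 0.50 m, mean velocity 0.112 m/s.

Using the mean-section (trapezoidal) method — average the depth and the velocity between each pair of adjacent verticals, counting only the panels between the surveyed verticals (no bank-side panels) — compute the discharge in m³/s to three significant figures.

Panel 1-2: Δb = 3.6 m, d̄ = (0.45+1.27)/2 = 0.86, v̄ = (0.115+0.243)/2 = 0.179 → q = 3.6×0.86×0.179 = 0.5542 m³/s
Panel 2-3: Δb = 7 m, d̄ = (1.27+1.88)/2 = 1.575, v̄ = (0.243+0.239)/2 = 0.241 → q = 7×1.575×0.241 = 2.657 m³/s
Panel 3-4: Δb = 3.8 m, d̄ = (1.88+1.41)/2 = 1.645, v̄ = (0.239+0.225)/2 = 0.232 → q = 3.8×1.645×0.232 = 1.450 m³/s
Panel 4-5: Δb = 1.9 m, d̄ = (1.41+1.69)/2 = 1.55, v̄ = (0.225+0.253)/2 = 0.239 → q = 1.9×1.55×0.239 = 0.7039 m³/s
Panel 5-6: Δb = 6.4 m, d̄ = (1.69+0.50)/2 = 1.095, v̄ = (0.253+0.112)/2 = 0.1825 → q = 6.4×1.095×0.1825 = 1.279 m³/s
Q = Σ q = 6.644 m³/s

6.64 m³/s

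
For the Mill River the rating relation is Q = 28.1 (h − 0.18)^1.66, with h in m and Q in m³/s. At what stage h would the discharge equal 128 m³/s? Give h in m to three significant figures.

h − h₀ = (Q/C)^(1/b) = (128/28.1)^(1/1.66) = 2.493 m
h = 0.18 + 2.493 = 2.673 m

2.67 m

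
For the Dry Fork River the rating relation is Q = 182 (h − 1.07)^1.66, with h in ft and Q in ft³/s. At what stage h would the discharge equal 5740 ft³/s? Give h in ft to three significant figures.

h − h₀ = (Q/C)^(1/b) = (5740/182)^(1/1.66) = 7.997 ft
h = 1.07 + 7.997 = 9.067 ft

9.07 ft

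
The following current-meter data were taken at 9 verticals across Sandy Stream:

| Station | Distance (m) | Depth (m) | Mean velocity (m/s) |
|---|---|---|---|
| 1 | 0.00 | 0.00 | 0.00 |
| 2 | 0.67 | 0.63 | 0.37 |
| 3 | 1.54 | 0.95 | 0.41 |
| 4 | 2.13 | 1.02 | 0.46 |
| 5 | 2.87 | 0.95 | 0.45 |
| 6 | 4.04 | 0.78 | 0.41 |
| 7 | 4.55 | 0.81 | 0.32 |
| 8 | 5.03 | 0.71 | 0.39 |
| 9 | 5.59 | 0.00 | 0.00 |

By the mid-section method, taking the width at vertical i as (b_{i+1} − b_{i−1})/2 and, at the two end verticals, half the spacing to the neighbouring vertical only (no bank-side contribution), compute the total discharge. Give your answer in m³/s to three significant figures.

w_2 = (1.54 − 0.00)/2 = 0.77 m; q_2 = 0.37 × 0.63 × 0.77 = 0.1795 m³/s
w_3 = (2.13 − 0.67)/2 = 0.73 m; q_3 = 0.41 × 0.95 × 0.73 = 0.2843 m³/s
w_4 = (2.87 − 1.54)/2 = 0.665 m; q_4 = 0.46 × 1.02 × 0.665 = 0.3120 m³/s
w_5 = (4.04 − 2.13)/2 = 0.955 m; q_5 = 0.45 × 0.95 × 0.955 = 0.4083 m³/s
w_6 = (4.55 − 2.87)/2 = 0.84 m; q_6 = 0.41 × 0.78 × 0.84 = 0.2686 m³/s
w_7 = (5.03 − 4.04)/2 = 0.495 m; q_7 = 0.32 × 0.81 × 0.495 = 0.1283 m³/s
w_8 = (5.59 − 4.55)/2 = 0.52 m; q_8 = 0.39 × 0.71 × 0.52 = 0.1440 m³/s
Stations 1, 9 contribute zero (depth or velocity is 0).
Q = Σ qᵢ = 1.725 m³/s

1.73 m³/s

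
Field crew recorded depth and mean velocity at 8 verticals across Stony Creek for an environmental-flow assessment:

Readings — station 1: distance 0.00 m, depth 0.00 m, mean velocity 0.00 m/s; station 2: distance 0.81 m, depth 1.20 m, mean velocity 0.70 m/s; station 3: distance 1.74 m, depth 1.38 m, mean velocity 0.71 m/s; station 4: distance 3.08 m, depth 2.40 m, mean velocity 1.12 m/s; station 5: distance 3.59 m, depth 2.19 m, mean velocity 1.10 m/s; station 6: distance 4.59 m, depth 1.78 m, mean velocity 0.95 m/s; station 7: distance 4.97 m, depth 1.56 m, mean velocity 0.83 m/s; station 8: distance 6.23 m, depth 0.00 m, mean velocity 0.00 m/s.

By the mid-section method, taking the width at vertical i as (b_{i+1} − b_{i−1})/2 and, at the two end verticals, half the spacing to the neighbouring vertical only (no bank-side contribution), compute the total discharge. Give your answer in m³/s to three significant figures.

8.38 m³/s

w_2 = (1.74 − 0.00)/2 = 0.87 m; q_2 = 0.70 × 1.20 × 0.87 = 0.7308 m³/s
w_3 = (3.08 − 0.81)/2 = 1.135 m; q_3 = 0.71 × 1.38 × 1.135 = 1.112 m³/s
w_4 = (3.59 − 1.74)/2 = 0.925 m; q_4 = 1.12 × 2.40 × 0.925 = 2.486 m³/s
w_5 = (4.59 − 3.08)/2 = 0.755 m; q_5 = 1.10 × 2.19 × 0.755 = 1.819 m³/s
w_6 = (4.97 − 3.59)/2 = 0.69 m; q_6 = 0.95 × 1.78 × 0.69 = 1.167 m³/s
w_7 = (6.23 − 4.59)/2 = 0.82 m; q_7 = 0.83 × 1.56 × 0.82 = 1.062 m³/s
Stations 1, 8 contribute zero (depth or velocity is 0).
Q = Σ qᵢ = 8.377 m³/s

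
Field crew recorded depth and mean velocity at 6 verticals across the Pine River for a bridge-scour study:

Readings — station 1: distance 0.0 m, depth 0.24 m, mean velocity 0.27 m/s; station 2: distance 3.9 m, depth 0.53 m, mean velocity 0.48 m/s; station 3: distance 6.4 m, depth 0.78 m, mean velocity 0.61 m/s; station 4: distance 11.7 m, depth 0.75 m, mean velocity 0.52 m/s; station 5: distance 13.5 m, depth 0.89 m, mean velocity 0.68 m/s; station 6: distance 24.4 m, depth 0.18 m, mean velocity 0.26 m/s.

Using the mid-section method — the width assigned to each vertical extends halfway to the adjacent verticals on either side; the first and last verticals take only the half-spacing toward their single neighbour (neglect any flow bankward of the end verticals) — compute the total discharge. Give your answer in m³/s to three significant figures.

w_1 = (3.9 − 0.0)/2 = 1.95 m; q_1 = 0.27 × 0.24 × 1.95 = 0.1264 m³/s
w_2 = (6.4 − 0.0)/2 = 3.2 m; q_2 = 0.48 × 0.53 × 3.2 = 0.8141 m³/s
w_3 = (11.7 − 3.9)/2 = 3.9 m; q_3 = 0.61 × 0.78 × 3.9 = 1.856 m³/s
w_4 = (13.5 − 6.4)/2 = 3.55 m; q_4 = 0.52 × 0.75 × 3.55 = 1.385 m³/s
w_5 = (24.4 − 11.7)/2 = 6.35 m; q_5 = 0.68 × 0.89 × 6.35 = 3.843 m³/s
w_6 = (24.4 − 13.5)/2 = 5.45 m; q_6 = 0.26 × 0.18 × 5.45 = 0.2551 m³/s
Q = Σ qᵢ = 8.279 m³/s

8.28 m³/s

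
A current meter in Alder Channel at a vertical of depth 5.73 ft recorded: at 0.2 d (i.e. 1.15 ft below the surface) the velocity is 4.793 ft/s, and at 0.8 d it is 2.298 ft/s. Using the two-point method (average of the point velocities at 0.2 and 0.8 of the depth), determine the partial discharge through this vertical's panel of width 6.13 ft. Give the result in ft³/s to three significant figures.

v̄ = (4.793 + 2.298) / 2 = 3.546 ft/s
q = v̄ × d × w = 3.546 × 5.73 × 6.13 = 124.5 ft³/s

125 ft³/s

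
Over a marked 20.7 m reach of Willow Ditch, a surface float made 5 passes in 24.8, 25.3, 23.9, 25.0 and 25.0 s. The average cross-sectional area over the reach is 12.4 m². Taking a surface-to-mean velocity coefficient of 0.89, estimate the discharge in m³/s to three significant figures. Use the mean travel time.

t̄ = (24.8 + 25.3 + 23.9 + 25.0 + 25.0) / 5 = 24.8 s
v_surface = L / t̄ = 20.7 / 24.8 = 0.8347 m/s
v_mean = 0.89 × 0.8347 = 0.7429 m/s
Q = A × v_mean = 12.4 × 0.7429 = 9.212 m³/s

9.21 m³/s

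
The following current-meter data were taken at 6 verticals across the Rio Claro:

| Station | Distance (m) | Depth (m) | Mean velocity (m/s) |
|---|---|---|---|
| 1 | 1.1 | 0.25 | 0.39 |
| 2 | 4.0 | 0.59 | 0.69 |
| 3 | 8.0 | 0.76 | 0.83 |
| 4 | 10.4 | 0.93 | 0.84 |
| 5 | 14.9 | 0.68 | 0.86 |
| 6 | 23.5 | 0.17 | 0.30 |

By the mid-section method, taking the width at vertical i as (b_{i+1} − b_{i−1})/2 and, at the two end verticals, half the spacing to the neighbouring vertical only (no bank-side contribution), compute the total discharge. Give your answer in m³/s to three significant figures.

w_1 = (4.0 − 1.1)/2 = 1.45 m; q_1 = 0.39 × 0.25 × 1.45 = 0.1414 m³/s
w_2 = (8.0 − 1.1)/2 = 3.45 m; q_2 = 0.69 × 0.59 × 3.45 = 1.404 m³/s
w_3 = (10.4 − 4.0)/2 = 3.2 m; q_3 = 0.83 × 0.76 × 3.2 = 2.019 m³/s
w_4 = (14.9 − 8.0)/2 = 3.45 m; q_4 = 0.84 × 0.93 × 3.45 = 2.695 m³/s
w_5 = (23.5 − 10.4)/2 = 6.55 m; q_5 = 0.86 × 0.68 × 6.55 = 3.830 m³/s
w_6 = (23.5 − 14.9)/2 = 4.3 m; q_6 = 0.30 × 0.17 × 4.3 = 0.2193 m³/s
Q = Σ qᵢ = 10.31 m³/s

10.3 m³/s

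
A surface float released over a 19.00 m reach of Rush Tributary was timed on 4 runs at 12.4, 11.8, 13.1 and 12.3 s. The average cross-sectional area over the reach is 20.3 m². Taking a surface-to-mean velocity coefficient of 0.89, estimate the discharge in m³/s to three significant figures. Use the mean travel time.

t̄ = (12.4 + 11.8 + 13.1 + 12.3) / 4 = 12.4 s
v_surface = L / t̄ = 19.00 / 12.4 = 1.532 m/s
v_mean = 0.89 × 1.532 = 1.364 m/s
Q = A × v_mean = 20.3 × 1.364 = 27.68 m³/s

27.7 m³/s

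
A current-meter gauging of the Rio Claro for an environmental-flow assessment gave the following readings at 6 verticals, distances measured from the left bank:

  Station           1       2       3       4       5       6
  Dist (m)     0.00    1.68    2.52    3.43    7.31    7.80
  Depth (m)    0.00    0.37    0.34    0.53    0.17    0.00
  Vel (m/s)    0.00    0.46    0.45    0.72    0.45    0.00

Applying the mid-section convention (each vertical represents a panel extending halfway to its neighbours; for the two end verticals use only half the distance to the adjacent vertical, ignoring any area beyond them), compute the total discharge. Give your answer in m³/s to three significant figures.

w_2 = (2.52 − 0.00)/2 = 1.26 m; q_2 = 0.46 × 0.37 × 1.26 = 0.2145 m³/s
w_3 = (3.43 − 1.68)/2 = 0.875 m; q_3 = 0.45 × 0.34 × 0.875 = 0.1339 m³/s
w_4 = (7.31 − 2.52)/2 = 2.395 m; q_4 = 0.72 × 0.53 × 2.395 = 0.9139 m³/s
w_5 = (7.80 − 3.43)/2 = 2.185 m; q_5 = 0.45 × 0.17 × 2.185 = 0.1672 m³/s
Stations 1, 6 contribute zero (depth or velocity is 0).
Q = Σ qᵢ = 1.429 m³/s

1.43 m³/s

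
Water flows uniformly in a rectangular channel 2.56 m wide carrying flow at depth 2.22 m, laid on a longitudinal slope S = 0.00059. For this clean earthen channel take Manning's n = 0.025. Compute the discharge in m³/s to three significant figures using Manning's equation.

A = b·y = 2.56 × 2.22 = 5.683 m²
P = b + 2y = 2.56 + 2×2.22 = 7.000 m
R = A/P = 5.683/7.000 = 0.8119 m
Q = (1/n)·A·R^(2/3)·S^(1/2) = (1/0.025) × 5.683 × 0.8119^(2/3) × 0.00059^(1/2) = 4.806 m³/s

4.81 m³/s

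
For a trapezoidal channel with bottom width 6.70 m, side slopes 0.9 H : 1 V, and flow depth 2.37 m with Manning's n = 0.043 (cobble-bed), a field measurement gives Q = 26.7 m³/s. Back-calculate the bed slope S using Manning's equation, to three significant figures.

0.00161

A = (b + z·y)·y = (6.70 + 0.9×2.37)×2.37 = 20.93 m²
P = b + 2y√(1+z²) = 6.70 + 2×2.37×√(1+0.9²) = 13.08 m
R = A/P = 20.93/13.08 = 1.601 m
S = (Q·n / (1·A·R^(2/3)))² = (26.7×0.043 / (1×20.93×1.368))² = 0.001606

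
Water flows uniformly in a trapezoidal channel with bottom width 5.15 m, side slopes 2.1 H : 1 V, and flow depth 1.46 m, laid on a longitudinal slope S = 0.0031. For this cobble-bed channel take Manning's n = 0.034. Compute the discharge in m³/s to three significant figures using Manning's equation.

19.7 m³/s

A = (b + z·y)·y = (5.15 + 2.1×1.46)×1.46 = 12.00 m²
P = b + 2y√(1+z²) = 5.15 + 2×1.46×√(1+2.1²) = 11.94 m
R = A/P = 12.00/11.94 = 1.004 m
Q = (1/n)·A·R^(2/3)·S^(1/2) = (1/0.034) × 12.00 × 1.004^(2/3) × 0.0031^(1/2) = 19.70 m³/s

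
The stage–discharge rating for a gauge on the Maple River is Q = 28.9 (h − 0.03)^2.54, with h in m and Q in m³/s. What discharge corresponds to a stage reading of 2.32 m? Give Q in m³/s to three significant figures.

237 m³/s

Q = 28.9 × (2.32 − 0.03)^2.54 = 28.9 × 2.29^2.54 = 237.1 m³/s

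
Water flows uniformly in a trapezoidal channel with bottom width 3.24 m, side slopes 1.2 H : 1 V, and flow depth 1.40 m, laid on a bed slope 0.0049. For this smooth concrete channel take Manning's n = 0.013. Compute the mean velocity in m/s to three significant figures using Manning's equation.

5.04 m/s

A = (b + z·y)·y = (3.24 + 1.2×1.40)×1.40 = 6.888 m²
P = b + 2y√(1+z²) = 3.24 + 2×1.40×√(1+1.2²) = 7.614 m
R = A/P = 6.888/7.614 = 0.9047 m
Q = (1/n)·A·R^(2/3)·S^(1/2) = (1/0.013) × 6.888 × 0.9047^(2/3) × 0.0049^(1/2) = 34.69 m³/s
V = Q/A = 34.69/6.888 = 5.037 m/s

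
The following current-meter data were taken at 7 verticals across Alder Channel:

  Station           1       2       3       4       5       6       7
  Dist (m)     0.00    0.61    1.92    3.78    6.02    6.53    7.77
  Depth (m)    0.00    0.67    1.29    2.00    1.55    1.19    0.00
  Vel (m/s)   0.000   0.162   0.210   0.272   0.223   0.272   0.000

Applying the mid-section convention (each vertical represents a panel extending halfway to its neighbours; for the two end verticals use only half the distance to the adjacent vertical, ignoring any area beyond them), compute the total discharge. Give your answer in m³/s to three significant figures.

w_2 = (1.92 − 0.00)/2 = 0.96 m; q_2 = 0.162 × 0.67 × 0.96 = 0.1042 m³/s
w_3 = (3.78 − 0.61)/2 = 1.585 m; q_3 = 0.210 × 1.29 × 1.585 = 0.4294 m³/s
w_4 = (6.02 − 1.92)/2 = 2.05 m; q_4 = 0.272 × 2.00 × 2.05 = 1.115 m³/s
w_5 = (6.53 − 3.78)/2 = 1.375 m; q_5 = 0.223 × 1.55 × 1.375 = 0.4753 m³/s
w_6 = (7.77 − 6.02)/2 = 0.875 m; q_6 = 0.272 × 1.19 × 0.875 = 0.2832 m³/s
Stations 1, 7 contribute zero (depth or velocity is 0).
Q = Σ qᵢ = 2.407 m³/s

2.41 m³/s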